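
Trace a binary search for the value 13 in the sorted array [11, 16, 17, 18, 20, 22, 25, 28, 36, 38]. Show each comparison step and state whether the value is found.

Binary search for 13 in [11, 16, 17, 18, 20, 22, 25, 28, 36, 38]:

lo=0, hi=9, mid=4, arr[mid]=20 -> 20 > 13, search left half
lo=0, hi=3, mid=1, arr[mid]=16 -> 16 > 13, search left half
lo=0, hi=0, mid=0, arr[mid]=11 -> 11 < 13, search right half
lo=1 > hi=0, target 13 not found

Binary search determines that 13 is not in the array after 3 comparisons. The search space was exhausted without finding the target.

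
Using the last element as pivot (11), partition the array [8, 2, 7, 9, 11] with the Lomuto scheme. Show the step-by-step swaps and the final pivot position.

Lomuto partition with pivot = 11:

Initial array: [8, 2, 7, 9, 11]

arr[0]=8 <= 11: swap with position 0, array becomes [8, 2, 7, 9, 11]
arr[1]=2 <= 11: swap with position 1, array becomes [8, 2, 7, 9, 11]
arr[2]=7 <= 11: swap with position 2, array becomes [8, 2, 7, 9, 11]
arr[3]=9 <= 11: swap with position 3, array becomes [8, 2, 7, 9, 11]

Place pivot at position 4: [8, 2, 7, 9, 11]
Pivot position: 4

After partitioning with pivot 11, the array becomes [8, 2, 7, 9, 11]. The pivot is placed at index 4. All elements to the left of the pivot are <= 11, and all elements to the right are > 11.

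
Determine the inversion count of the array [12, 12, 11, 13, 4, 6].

Finding inversions in [12, 12, 11, 13, 4, 6]:

(0, 2): arr[0]=12 > arr[2]=11
(0, 4): arr[0]=12 > arr[4]=4
(0, 5): arr[0]=12 > arr[5]=6
(1, 2): arr[1]=12 > arr[2]=11
(1, 4): arr[1]=12 > arr[4]=4
(1, 5): arr[1]=12 > arr[5]=6
(2, 4): arr[2]=11 > arr[4]=4
(2, 5): arr[2]=11 > arr[5]=6
(3, 4): arr[3]=13 > arr[4]=4
(3, 5): arr[3]=13 > arr[5]=6

Total inversions: 10

The array has 10 inversion(s): (0,2), (0,4), (0,5), (1,2), (1,4), (1,5), (2,4), (2,5), (3,4), (3,5). Each pair (i,j) satisfies i < j and arr[i] > arr[j].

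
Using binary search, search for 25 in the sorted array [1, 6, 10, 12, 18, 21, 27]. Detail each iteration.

Binary search for 25 in [1, 6, 10, 12, 18, 21, 27]:

lo=0, hi=6, mid=3, arr[mid]=12 -> 12 < 25, search right half
lo=4, hi=6, mid=5, arr[mid]=21 -> 21 < 25, search right half
lo=6, hi=6, mid=6, arr[mid]=27 -> 27 > 25, search left half
lo=6 > hi=5, target 25 not found

Binary search determines that 25 is not in the array after 3 comparisons. The search space was exhausted without finding the target.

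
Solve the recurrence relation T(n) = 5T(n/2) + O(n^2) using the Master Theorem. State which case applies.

Master Theorem for T(n) = 5T(n/2) + O(n^2):

a = 5, b = 2, c = 2
log_b(a) = log_2(5) = 2.3219

Case 1: c = 2 < log_2(5) = 2.3219
T(n) = O(n^(log_2 5))

For T(n) = 5T(n/2) + O(n^2): log_2(5) = 2.3219. This is Case 1 of the Master Theorem (c < log_b(a), work dominated by leaves), giving O(n^(log_2 5)).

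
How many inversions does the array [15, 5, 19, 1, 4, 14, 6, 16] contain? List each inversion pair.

Finding inversions in [15, 5, 19, 1, 4, 14, 6, 16]:

(0, 1): arr[0]=15 > arr[1]=5
(0, 3): arr[0]=15 > arr[3]=1
(0, 4): arr[0]=15 > arr[4]=4
(0, 5): arr[0]=15 > arr[5]=14
(0, 6): arr[0]=15 > arr[6]=6
(1, 3): arr[1]=5 > arr[3]=1
(1, 4): arr[1]=5 > arr[4]=4
(2, 3): arr[2]=19 > arr[3]=1
(2, 4): arr[2]=19 > arr[4]=4
(2, 5): arr[2]=19 > arr[5]=14
(2, 6): arr[2]=19 > arr[6]=6
(2, 7): arr[2]=19 > arr[7]=16
(5, 6): arr[5]=14 > arr[6]=6

Total inversions: 13

The array has 13 inversion(s): (0,1), (0,3), (0,4), (0,5), (0,6), (1,3), (1,4), (2,3), (2,4), (2,5), (2,6), (2,7), (5,6). Each pair (i,j) satisfies i < j and arr[i] > arr[j].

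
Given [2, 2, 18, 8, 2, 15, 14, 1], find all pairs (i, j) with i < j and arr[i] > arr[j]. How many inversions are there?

Finding inversions in [2, 2, 18, 8, 2, 15, 14, 1]:

(0, 7): arr[0]=2 > arr[7]=1
(1, 7): arr[1]=2 > arr[7]=1
(2, 3): arr[2]=18 > arr[3]=8
(2, 4): arr[2]=18 > arr[4]=2
(2, 5): arr[2]=18 > arr[5]=15
(2, 6): arr[2]=18 > arr[6]=14
(2, 7): arr[2]=18 > arr[7]=1
(3, 4): arr[3]=8 > arr[4]=2
(3, 7): arr[3]=8 > arr[7]=1
(4, 7): arr[4]=2 > arr[7]=1
(5, 6): arr[5]=15 > arr[6]=14
(5, 7): arr[5]=15 > arr[7]=1
(6, 7): arr[6]=14 > arr[7]=1

Total inversions: 13

The array has 13 inversion(s): (0,7), (1,7), (2,3), (2,4), (2,5), (2,6), (2,7), (3,4), (3,7), (4,7), (5,6), (5,7), (6,7). Each pair (i,j) satisfies i < j and arr[i] > arr[j].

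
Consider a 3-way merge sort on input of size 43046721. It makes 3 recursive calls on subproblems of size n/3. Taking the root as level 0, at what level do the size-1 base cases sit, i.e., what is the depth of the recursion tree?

For divide and conquer with division factor 3:

Problem sizes at each level:
Level 0: 43046721
Level 1: 14348907
Level 2: 4782969
Level 3: 1594323
Level 4: 531441
Level 5: 177147
Level 6: 59049
Level 7: 19683
Level 8: 6561
Level 9: 2187
Level 10: 729
Level 11: 243
Level 12: 81
Level 13: 27
Level 14: 9
Level 15: 3
Level 16: 1

The root is level 0 and the size-1 base case is level 16 (the tree spans levels 0 through 16, i.e. 17 levels counting the root), so the depth is the number of divisions: log_3(43046721) = 16

The recursion tree depth is log_3(43046721) = 16. At each level, the problem size is divided by 3, so it takes 16 divisions to reduce to a base case of size 1. The algorithm makes 3 recursive calls at each level.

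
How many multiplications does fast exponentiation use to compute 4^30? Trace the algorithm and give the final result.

Computing 4^30 by squaring (build up from 4^1; each line after the first costs one multiplication):

4^1 = 4
4^2 = (4^1)^2 = 4^2 = 16
4^3 = 4 * 4^2 = 4 * 16 = 64
4^6 = (4^3)^2 = 64^2 = 4096
4^7 = 4 * 4^6 = 4 * 4096 = 16384
4^14 = (4^7)^2 = 16384^2 = 268435456
4^15 = 4 * 4^14 = 4 * 268435456 = 1073741824
4^30 = (4^15)^2 = 1073741824^2 = 1152921504606846976

Result: 1152921504606846976
Multiplications needed: 7 (7 lines after 4^1)

4^30 = 1152921504606846976. Using exponentiation by squaring, this requires 7 multiplications. The key idea: if the exponent is even, square the half-power; if odd, multiply by the base once.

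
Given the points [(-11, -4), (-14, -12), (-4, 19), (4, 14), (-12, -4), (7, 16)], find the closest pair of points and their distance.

Computing all pairwise distances among 6 points:

d((-11, -4), (-14, -12)) = 8.544
d((-11, -4), (-4, 19)) = 24.0416
d((-11, -4), (4, 14)) = 23.4307
d((-11, -4), (-12, -4)) = 1.0 <-- minimum
d((-11, -4), (7, 16)) = 26.9072
d((-14, -12), (-4, 19)) = 32.573
d((-14, -12), (4, 14)) = 31.6228
d((-14, -12), (-12, -4)) = 8.2462
d((-14, -12), (7, 16)) = 35.0
d((-4, 19), (4, 14)) = 9.434
d((-4, 19), (-12, -4)) = 24.3516
d((-4, 19), (7, 16)) = 11.4018
d((4, 14), (-12, -4)) = 24.0832
d((4, 14), (7, 16)) = 3.6056
d((-12, -4), (7, 16)) = 27.5862

Closest pair: (-11, -4) and (-12, -4) with distance 1.0

The closest pair is (-11, -4) and (-12, -4) with Euclidean distance 1.0. For 6 points, brute-force pairwise comparison is shown above. For large n, the divide-and-conquer algorithm (sort by x, recurse on halves, check the dividing strip) achieves O(n log n).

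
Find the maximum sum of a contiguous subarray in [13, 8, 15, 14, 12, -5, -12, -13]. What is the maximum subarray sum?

Using Kadane's algorithm on [13, 8, 15, 14, 12, -5, -12, -13]:

Scanning through the array:
Position 1 (value 8): max_ending_here = 21, max_so_far = 21
Position 2 (value 15): max_ending_here = 36, max_so_far = 36
Position 3 (value 14): max_ending_here = 50, max_so_far = 50
Position 4 (value 12): max_ending_here = 62, max_so_far = 62
Position 5 (value -5): max_ending_here = 57, max_so_far = 62
Position 6 (value -12): max_ending_here = 45, max_so_far = 62
Position 7 (value -13): max_ending_here = 32, max_so_far = 62

Maximum subarray: [13, 8, 15, 14, 12]
Maximum sum: 62

The maximum subarray is [13, 8, 15, 14, 12] with sum 62. This subarray runs from index 0 to index 4.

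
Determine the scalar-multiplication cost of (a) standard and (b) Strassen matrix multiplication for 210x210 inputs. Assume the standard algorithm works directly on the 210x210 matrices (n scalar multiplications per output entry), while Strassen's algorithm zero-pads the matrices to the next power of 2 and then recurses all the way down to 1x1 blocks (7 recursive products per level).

Matrix multiplication for 210x210 matrices:

Strassen's algorithm requires power-of-2 dimensions. Pad 210x210 to 256x256 (next power of 2).

Standard algorithm: 210^3 = 9261000 multiplications
Strassen's algorithm: 7^(log2(256)) = 7^8 = 5764801 multiplications
Savings: 9261000 - 5764801 = 3496199 multiplications

Standard: 9261000 multiplications (210^3). Strassen: 5764801 multiplications (7^8, after padding to 256x256). Strassen reduces 8 recursive multiplications to 7 at each level.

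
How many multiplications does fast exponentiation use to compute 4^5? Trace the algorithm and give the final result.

Computing 4^5 by squaring (build up from 4^1; each line after the first costs one multiplication):

4^1 = 4
4^2 = (4^1)^2 = 4^2 = 16
4^4 = (4^2)^2 = 16^2 = 256
4^5 = 4 * 4^4 = 4 * 256 = 1024

Result: 1024
Multiplications needed: 3 (3 lines after 4^1)

4^5 = 1024. Using exponentiation by squaring, this requires 3 multiplications. The key idea: if the exponent is even, square the half-power; if odd, multiply by the base once.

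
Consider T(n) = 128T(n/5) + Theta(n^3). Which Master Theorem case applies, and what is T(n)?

Master Theorem for T(n) = 128T(n/5) + O(n^3):

a = 128, b = 5, c = 3
log_b(a) = log_5(128) = 3.0147

Case 1: c = 3 < log_5(128) = 3.0147
T(n) = O(n^(log_5 128))

For T(n) = 128T(n/5) + O(n^3): log_5(128) = 3.0147. This is Case 1 of the Master Theorem (c < log_b(a), work dominated by leaves), giving O(n^(log_5 128)).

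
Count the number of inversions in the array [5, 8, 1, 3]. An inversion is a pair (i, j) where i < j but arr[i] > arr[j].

Finding inversions in [5, 8, 1, 3]:

(0, 2): arr[0]=5 > arr[2]=1
(0, 3): arr[0]=5 > arr[3]=3
(1, 2): arr[1]=8 > arr[2]=1
(1, 3): arr[1]=8 > arr[3]=3

Total inversions: 4

The array has 4 inversion(s): (0,2), (0,3), (1,2), (1,3). Each pair (i,j) satisfies i < j and arr[i] > arr[j].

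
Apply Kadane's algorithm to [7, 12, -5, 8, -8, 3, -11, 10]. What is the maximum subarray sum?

Using Kadane's algorithm on [7, 12, -5, 8, -8, 3, -11, 10]:

Scanning through the array:
Position 1 (value 12): max_ending_here = 19, max_so_far = 19
Position 2 (value -5): max_ending_here = 14, max_so_far = 19
Position 3 (value 8): max_ending_here = 22, max_so_far = 22
Position 4 (value -8): max_ending_here = 14, max_so_far = 22
Position 5 (value 3): max_ending_here = 17, max_so_far = 22
Position 6 (value -11): max_ending_here = 6, max_so_far = 22
Position 7 (value 10): max_ending_here = 16, max_so_far = 22

Maximum subarray: [7, 12, -5, 8]
Maximum sum: 22

The maximum subarray is [7, 12, -5, 8] with sum 22. This subarray runs from index 0 to index 3.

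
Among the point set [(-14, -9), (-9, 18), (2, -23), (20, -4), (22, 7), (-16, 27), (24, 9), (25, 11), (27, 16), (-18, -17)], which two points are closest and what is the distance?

Computing all pairwise distances among 10 points:

d((-14, -9), (-9, 18)) = 27.4591
d((-14, -9), (2, -23)) = 21.2603
d((-14, -9), (20, -4)) = 34.3657
d((-14, -9), (22, 7)) = 39.3954
d((-14, -9), (-16, 27)) = 36.0555
d((-14, -9), (24, 9)) = 42.0476
d((-14, -9), (25, 11)) = 43.8292
d((-14, -9), (27, 16)) = 48.0208
d((-14, -9), (-18, -17)) = 8.9443
d((-9, 18), (2, -23)) = 42.45
d((-9, 18), (20, -4)) = 36.4005
d((-9, 18), (22, 7)) = 32.8938
d((-9, 18), (-16, 27)) = 11.4018
d((-9, 18), (24, 9)) = 34.2053
d((-9, 18), (25, 11)) = 34.7131
d((-9, 18), (27, 16)) = 36.0555
d((-9, 18), (-18, -17)) = 36.1386
d((2, -23), (20, -4)) = 26.1725
d((2, -23), (22, 7)) = 36.0555
d((2, -23), (-16, 27)) = 53.1413
d((2, -23), (24, 9)) = 38.833
d((2, -23), (25, 11)) = 41.0488
d((2, -23), (27, 16)) = 46.3249
d((2, -23), (-18, -17)) = 20.8806
d((20, -4), (22, 7)) = 11.1803
d((20, -4), (-16, 27)) = 47.5079
d((20, -4), (24, 9)) = 13.6015
d((20, -4), (25, 11)) = 15.8114
d((20, -4), (27, 16)) = 21.1896
d((20, -4), (-18, -17)) = 40.1622
d((22, 7), (-16, 27)) = 42.9418
d((22, 7), (24, 9)) = 2.8284
d((22, 7), (25, 11)) = 5.0
d((22, 7), (27, 16)) = 10.2956
d((22, 7), (-18, -17)) = 46.6476
d((-16, 27), (24, 9)) = 43.8634
d((-16, 27), (25, 11)) = 44.0114
d((-16, 27), (27, 16)) = 44.3847
d((-16, 27), (-18, -17)) = 44.0454
d((24, 9), (25, 11)) = 2.2361 <-- minimum
d((24, 9), (27, 16)) = 7.6158
d((24, 9), (-18, -17)) = 49.3964
d((25, 11), (27, 16)) = 5.3852
d((25, 11), (-18, -17)) = 51.3128
d((27, 16), (-18, -17)) = 55.8032

Closest pair: (24, 9) and (25, 11) with distance 2.2361

The closest pair is (24, 9) and (25, 11) with Euclidean distance 2.2361. For 10 points, brute-force pairwise comparison is shown above. For large n, the divide-and-conquer algorithm (sort by x, recurse on halves, check the dividing strip) achieves O(n log n).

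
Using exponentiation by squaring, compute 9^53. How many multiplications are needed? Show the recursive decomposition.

Computing 9^53 by squaring (build up from 9^1; each line after the first costs one multiplication):

9^1 = 9
9^2 = (9^1)^2 = 9^2 = 81
9^3 = 9 * 9^2 = 9 * 81 = 729
9^6 = (9^3)^2 = 729^2 = 531441
9^12 = (9^6)^2 = 531441^2 = 282429536481
9^13 = 9 * 9^12 = 9 * 282429536481 = 2541865828329
9^26 = (9^13)^2 = 2541865828329^2 = 6461081889226673298932241
9^52 = (9^26)^2 = 6461081889226673298932241^2 = 41745579179292917813953351511015323088870709282081
9^53 = 9 * 9^52 = 9 * 41745579179292917813953351511015323088870709282081 = 375710212613636260325580163599137907799836383538729

Result: 375710212613636260325580163599137907799836383538729
Multiplications needed: 8 (8 lines after 9^1)

9^53 = 375710212613636260325580163599137907799836383538729. Using exponentiation by squaring, this requires 8 multiplications. The key idea: if the exponent is even, square the half-power; if odd, multiply by the base once.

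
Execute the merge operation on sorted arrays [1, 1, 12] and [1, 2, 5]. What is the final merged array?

Merging process:

Compare 1 vs 1: take 1 from left. Merged: [1]
Compare 1 vs 1: take 1 from left. Merged: [1, 1]
Compare 12 vs 1: take 1 from right. Merged: [1, 1, 1]
Compare 12 vs 2: take 2 from right. Merged: [1, 1, 1, 2]
Compare 12 vs 5: take 5 from right. Merged: [1, 1, 1, 2, 5]
Append remaining from left: [12]. Merged: [1, 1, 1, 2, 5, 12]

Final merged array: [1, 1, 1, 2, 5, 12]
Total comparisons: 5

The merged array is [1, 1, 1, 2, 5, 12], requiring 5 comparisons. The merge step runs in O(n) time where n is the total number of elements.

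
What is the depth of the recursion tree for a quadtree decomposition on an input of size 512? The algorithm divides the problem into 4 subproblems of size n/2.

For divide and conquer with division factor 2:

Problem sizes at each level:
Level 0: 512
Level 1: 256
Level 2: 128
Level 3: 64
Level 4: 32
Level 5: 16
Level 6: 8
Level 7: 4
Level 8: 2
Level 9: 1

The root is level 0 and the size-1 base case is level 9 (the tree spans levels 0 through 9, i.e. 10 levels counting the root), so the depth is the number of divisions: log_2(512) = 9

The recursion tree depth is log_2(512) = 9. At each level, the problem size is divided by 2, so it takes 9 divisions to reduce to a base case of size 1. The algorithm makes 4 recursive calls at each level.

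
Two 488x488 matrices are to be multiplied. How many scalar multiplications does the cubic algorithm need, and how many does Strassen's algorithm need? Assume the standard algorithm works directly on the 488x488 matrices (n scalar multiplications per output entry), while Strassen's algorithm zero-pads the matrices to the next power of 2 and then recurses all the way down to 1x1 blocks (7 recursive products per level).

Matrix multiplication for 488x488 matrices:

Strassen's algorithm requires power-of-2 dimensions. Pad 488x488 to 512x512 (next power of 2).

Standard algorithm: 488^3 = 116214272 multiplications
Strassen's algorithm: 7^(log2(512)) = 7^9 = 40353607 multiplications
Savings: 116214272 - 40353607 = 75860665 multiplications

Standard: 116214272 multiplications (488^3). Strassen: 40353607 multiplications (7^9, after padding to 512x512). Strassen reduces 8 recursive multiplications to 7 at each level.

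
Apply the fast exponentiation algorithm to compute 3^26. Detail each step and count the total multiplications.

Computing 3^26 by squaring (build up from 3^1; each line after the first costs one multiplication):

3^1 = 3
3^2 = (3^1)^2 = 3^2 = 9
3^3 = 3 * 3^2 = 3 * 9 = 27
3^6 = (3^3)^2 = 27^2 = 729
3^12 = (3^6)^2 = 729^2 = 531441
3^13 = 3 * 3^12 = 3 * 531441 = 1594323
3^26 = (3^13)^2 = 1594323^2 = 2541865828329

Result: 2541865828329
Multiplications needed: 6 (6 lines after 3^1)

3^26 = 2541865828329. Using exponentiation by squaring, this requires 6 multiplications. The key idea: if the exponent is even, square the half-power; if odd, multiply by the base once.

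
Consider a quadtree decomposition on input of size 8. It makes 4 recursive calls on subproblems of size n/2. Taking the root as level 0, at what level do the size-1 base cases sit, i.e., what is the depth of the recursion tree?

For divide and conquer with division factor 2:

Problem sizes at each level:
Level 0: 8
Level 1: 4
Level 2: 2
Level 3: 1

The root is level 0 and the size-1 base case is level 3 (the tree spans levels 0 through 3, i.e. 4 levels counting the root), so the depth is the number of divisions: log_2(8) = 3

The recursion tree depth is log_2(8) = 3. At each level, the problem size is divided by 2, so it takes 3 divisions to reduce to a base case of size 1. The algorithm makes 4 recursive calls at each level.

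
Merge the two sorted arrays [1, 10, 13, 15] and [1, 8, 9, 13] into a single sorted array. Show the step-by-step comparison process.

Merging process:

Compare 1 vs 1: take 1 from left. Merged: [1]
Compare 10 vs 1: take 1 from right. Merged: [1, 1]
Compare 10 vs 8: take 8 from right. Merged: [1, 1, 8]
Compare 10 vs 9: take 9 from right. Merged: [1, 1, 8, 9]
Compare 10 vs 13: take 10 from left. Merged: [1, 1, 8, 9, 10]
Compare 13 vs 13: take 13 from left. Merged: [1, 1, 8, 9, 10, 13]
Compare 15 vs 13: take 13 from right. Merged: [1, 1, 8, 9, 10, 13, 13]
Append remaining from left: [15]. Merged: [1, 1, 8, 9, 10, 13, 13, 15]

Final merged array: [1, 1, 8, 9, 10, 13, 13, 15]
Total comparisons: 7

The merged array is [1, 1, 8, 9, 10, 13, 13, 15], requiring 7 comparisons. The merge step runs in O(n) time where n is the total number of elements.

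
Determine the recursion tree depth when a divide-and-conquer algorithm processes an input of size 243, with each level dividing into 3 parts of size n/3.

For divide and conquer with division factor 3:

Problem sizes at each level:
Level 0: 243
Level 1: 81
Level 2: 27
Level 3: 9
Level 4: 3
Level 5: 1

The root is level 0 and the size-1 base case is level 5 (the tree spans levels 0 through 5, i.e. 6 levels counting the root), so the depth is the number of divisions: log_3(243) = 5

The recursion tree depth is log_3(243) = 5. At each level, the problem size is divided by 3, so it takes 5 divisions to reduce to a base case of size 1. The algorithm makes 3 recursive calls at each level.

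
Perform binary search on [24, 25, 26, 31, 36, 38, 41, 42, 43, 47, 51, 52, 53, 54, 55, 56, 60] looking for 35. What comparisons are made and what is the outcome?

Binary search for 35 in [24, 25, 26, 31, 36, 38, 41, 42, 43, 47, 51, 52, 53, 54, 55, 56, 60]:

lo=0, hi=16, mid=8, arr[mid]=43 -> 43 > 35, search left half
lo=0, hi=7, mid=3, arr[mid]=31 -> 31 < 35, search right half
lo=4, hi=7, mid=5, arr[mid]=38 -> 38 > 35, search left half
lo=4, hi=4, mid=4, arr[mid]=36 -> 36 > 35, search left half
lo=4 > hi=3, target 35 not found

Binary search determines that 35 is not in the array after 4 comparisons. The search space was exhausted without finding the target.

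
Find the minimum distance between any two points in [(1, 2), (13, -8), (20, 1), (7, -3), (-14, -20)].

Computing all pairwise distances among 5 points:

d((1, 2), (13, -8)) = 15.6205
d((1, 2), (20, 1)) = 19.0263
d((1, 2), (7, -3)) = 7.8102 <-- minimum
d((1, 2), (-14, -20)) = 26.6271
d((13, -8), (20, 1)) = 11.4018
d((13, -8), (7, -3)) = 7.8102 <-- minimum
d((13, -8), (-14, -20)) = 29.5466
d((20, 1), (7, -3)) = 13.6015
d((20, 1), (-14, -20)) = 39.9625
d((7, -3), (-14, -20)) = 27.0185

Minimum distance: 7.8102 (tie among 2 pairs: (1, 2) and (7, -3); (13, -8) and (7, -3))

The minimum Euclidean distance is 7.8102. There is a tie: 2 pairs achieve this minimum — (1, 2) and (7, -3); (13, -8) and (7, -3). Any of these is a valid closest pair. For 5 points, brute-force pairwise comparison is shown above. For large n, the divide-and-conquer algorithm (sort by x, recurse on halves, check the dividing strip) achieves O(n log n).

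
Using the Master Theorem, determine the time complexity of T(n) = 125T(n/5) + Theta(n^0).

Master Theorem for T(n) = 125T(n/5) + O(n^0):

a = 125, b = 5, c = 0
log_b(a) = log_5(125) = 3.0000

Case 1: c = 0 < log_5(125) = 3.0000
T(n) = O(n^(log_5 125)) = O(n^3)

For T(n) = 125T(n/5) + O(n^0): log_5(125) = 3.0000. This is Case 1 of the Master Theorem (c < log_b(a), work dominated by leaves), giving O(n^3).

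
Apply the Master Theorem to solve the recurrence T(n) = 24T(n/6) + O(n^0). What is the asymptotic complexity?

Master Theorem for T(n) = 24T(n/6) + O(n^0):

a = 24, b = 6, c = 0
log_b(a) = log_6(24) = 1.7737

Case 1: c = 0 < log_6(24) = 1.7737
T(n) = O(n^(log_6 24))

For T(n) = 24T(n/6) + O(n^0): log_6(24) = 1.7737. This is Case 1 of the Master Theorem (c < log_b(a), work dominated by leaves), giving O(n^(log_6 24)).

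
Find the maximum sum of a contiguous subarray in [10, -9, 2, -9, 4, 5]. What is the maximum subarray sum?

Using Kadane's algorithm on [10, -9, 2, -9, 4, 5]:

Scanning through the array:
Position 1 (value -9): max_ending_here = 1, max_so_far = 10
Position 2 (value 2): max_ending_here = 3, max_so_far = 10
Position 3 (value -9): max_ending_here = -6, max_so_far = 10
Position 4 (value 4): max_ending_here = 4, max_so_far = 10
Position 5 (value 5): max_ending_here = 9, max_so_far = 10

Maximum subarray: [10]
Maximum sum: 10

The maximum subarray is [10] with sum 10. This subarray runs from index 0 to index 0.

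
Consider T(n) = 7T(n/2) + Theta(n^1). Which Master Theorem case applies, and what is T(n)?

Master Theorem for T(n) = 7T(n/2) + O(n^1):

a = 7, b = 2, c = 1
log_b(a) = log_2(7) = 2.8074

Case 1: c = 1 < log_2(7) = 2.8074
T(n) = O(n^(log_2 7))

For T(n) = 7T(n/2) + O(n^1): log_2(7) = 2.8074. This is Case 1 of the Master Theorem (c < log_b(a), work dominated by leaves), giving O(n^(log_2 7)).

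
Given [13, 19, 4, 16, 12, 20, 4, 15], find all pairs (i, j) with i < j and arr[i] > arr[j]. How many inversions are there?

Finding inversions in [13, 19, 4, 16, 12, 20, 4, 15]:

(0, 2): arr[0]=13 > arr[2]=4
(0, 4): arr[0]=13 > arr[4]=12
(0, 6): arr[0]=13 > arr[6]=4
(1, 2): arr[1]=19 > arr[2]=4
(1, 3): arr[1]=19 > arr[3]=16
(1, 4): arr[1]=19 > arr[4]=12
(1, 6): arr[1]=19 > arr[6]=4
(1, 7): arr[1]=19 > arr[7]=15
(3, 4): arr[3]=16 > arr[4]=12
(3, 6): arr[3]=16 > arr[6]=4
(3, 7): arr[3]=16 > arr[7]=15
(4, 6): arr[4]=12 > arr[6]=4
(5, 6): arr[5]=20 > arr[6]=4
(5, 7): arr[5]=20 > arr[7]=15

Total inversions: 14

The array has 14 inversion(s): (0,2), (0,4), (0,6), (1,2), (1,3), (1,4), (1,6), (1,7), (3,4), (3,6), (3,7), (4,6), (5,6), (5,7). Each pair (i,j) satisfies i < j and arr[i] > arr[j].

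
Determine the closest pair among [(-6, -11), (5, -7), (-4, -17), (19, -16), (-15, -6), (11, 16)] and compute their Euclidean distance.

Computing all pairwise distances among 6 points:

d((-6, -11), (5, -7)) = 11.7047
d((-6, -11), (-4, -17)) = 6.3246 <-- minimum
d((-6, -11), (19, -16)) = 25.4951
d((-6, -11), (-15, -6)) = 10.2956
d((-6, -11), (11, 16)) = 31.9061
d((5, -7), (-4, -17)) = 13.4536
d((5, -7), (19, -16)) = 16.6433
d((5, -7), (-15, -6)) = 20.025
d((5, -7), (11, 16)) = 23.7697
d((-4, -17), (19, -16)) = 23.0217
d((-4, -17), (-15, -6)) = 15.5563
d((-4, -17), (11, 16)) = 36.2491
d((19, -16), (-15, -6)) = 35.4401
d((19, -16), (11, 16)) = 32.9848
d((-15, -6), (11, 16)) = 34.0588

Closest pair: (-6, -11) and (-4, -17) with distance 6.3246

The closest pair is (-6, -11) and (-4, -17) with Euclidean distance 6.3246. For 6 points, brute-force pairwise comparison is shown above. For large n, the divide-and-conquer algorithm (sort by x, recurse on halves, check the dividing strip) achieves O(n log n).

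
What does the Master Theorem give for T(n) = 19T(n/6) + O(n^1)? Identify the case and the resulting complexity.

Master Theorem for T(n) = 19T(n/6) + O(n^1):

a = 19, b = 6, c = 1
log_b(a) = log_6(19) = 1.6433

Case 1: c = 1 < log_6(19) = 1.6433
T(n) = O(n^(log_6 19))

For T(n) = 19T(n/6) + O(n^1): log_6(19) = 1.6433. This is Case 1 of the Master Theorem (c < log_b(a), work dominated by leaves), giving O(n^(log_6 19)).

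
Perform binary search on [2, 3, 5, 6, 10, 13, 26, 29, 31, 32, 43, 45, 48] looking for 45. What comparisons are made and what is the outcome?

Binary search for 45 in [2, 3, 5, 6, 10, 13, 26, 29, 31, 32, 43, 45, 48]:

lo=0, hi=12, mid=6, arr[mid]=26 -> 26 < 45, search right half
lo=7, hi=12, mid=9, arr[mid]=32 -> 32 < 45, search right half
lo=10, hi=12, mid=11, arr[mid]=45 -> Found target at index 11!

Binary search finds 45 at index 11 after 3 comparisons. The search repeatedly halves the search space by comparing with the middle element.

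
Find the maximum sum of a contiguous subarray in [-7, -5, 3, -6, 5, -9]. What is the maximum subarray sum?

Using Kadane's algorithm on [-7, -5, 3, -6, 5, -9]:

Scanning through the array:
Position 1 (value -5): max_ending_here = -5, max_so_far = -5
Position 2 (value 3): max_ending_here = 3, max_so_far = 3
Position 3 (value -6): max_ending_here = -3, max_so_far = 3
Position 4 (value 5): max_ending_here = 5, max_so_far = 5
Position 5 (value -9): max_ending_here = -4, max_so_far = 5

Maximum subarray: [5]
Maximum sum: 5

The maximum subarray is [5] with sum 5. This subarray runs from index 4 to index 4.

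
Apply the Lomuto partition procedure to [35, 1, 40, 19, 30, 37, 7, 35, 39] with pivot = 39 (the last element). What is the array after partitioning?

Lomuto partition with pivot = 39:

Initial array: [35, 1, 40, 19, 30, 37, 7, 35, 39]

arr[0]=35 <= 39: swap with position 0, array becomes [35, 1, 40, 19, 30, 37, 7, 35, 39]
arr[1]=1 <= 39: swap with position 1, array becomes [35, 1, 40, 19, 30, 37, 7, 35, 39]
arr[2]=40 > 39: no swap
arr[3]=19 <= 39: swap with position 2, array becomes [35, 1, 19, 40, 30, 37, 7, 35, 39]
arr[4]=30 <= 39: swap with position 3, array becomes [35, 1, 19, 30, 40, 37, 7, 35, 39]
arr[5]=37 <= 39: swap with position 4, array becomes [35, 1, 19, 30, 37, 40, 7, 35, 39]
arr[6]=7 <= 39: swap with position 5, array becomes [35, 1, 19, 30, 37, 7, 40, 35, 39]
arr[7]=35 <= 39: swap with position 6, array becomes [35, 1, 19, 30, 37, 7, 35, 40, 39]

Place pivot at position 7: [35, 1, 19, 30, 37, 7, 35, 39, 40]
Pivot position: 7

After partitioning with pivot 39, the array becomes [35, 1, 19, 30, 37, 7, 35, 39, 40]. The pivot is placed at index 7. All elements to the left of the pivot are <= 39, and all elements to the right are > 39.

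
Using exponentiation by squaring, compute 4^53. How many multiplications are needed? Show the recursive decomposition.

Computing 4^53 by squaring (build up from 4^1; each line after the first costs one multiplication):

4^1 = 4
4^2 = (4^1)^2 = 4^2 = 16
4^3 = 4 * 4^2 = 4 * 16 = 64
4^6 = (4^3)^2 = 64^2 = 4096
4^12 = (4^6)^2 = 4096^2 = 16777216
4^13 = 4 * 4^12 = 4 * 16777216 = 67108864
4^26 = (4^13)^2 = 67108864^2 = 4503599627370496
4^52 = (4^26)^2 = 4503599627370496^2 = 20282409603651670423947251286016
4^53 = 4 * 4^52 = 4 * 20282409603651670423947251286016 = 81129638414606681695789005144064

Result: 81129638414606681695789005144064
Multiplications needed: 8 (8 lines after 4^1)

4^53 = 81129638414606681695789005144064. Using exponentiation by squaring, this requires 8 multiplications. The key idea: if the exponent is even, square the half-power; if odd, multiply by the base once.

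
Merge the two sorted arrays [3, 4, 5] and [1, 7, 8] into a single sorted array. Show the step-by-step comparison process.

Merging process:

Compare 3 vs 1: take 1 from right. Merged: [1]
Compare 3 vs 7: take 3 from left. Merged: [1, 3]
Compare 4 vs 7: take 4 from left. Merged: [1, 3, 4]
Compare 5 vs 7: take 5 from left. Merged: [1, 3, 4, 5]
Append remaining from right: [7, 8]. Merged: [1, 3, 4, 5, 7, 8]

Final merged array: [1, 3, 4, 5, 7, 8]
Total comparisons: 4

The merged array is [1, 3, 4, 5, 7, 8], requiring 4 comparisons. The merge step runs in O(n) time where n is the total number of elements.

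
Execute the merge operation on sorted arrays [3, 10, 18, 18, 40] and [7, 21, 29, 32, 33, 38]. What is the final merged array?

Merging process:

Compare 3 vs 7: take 3 from left. Merged: [3]
Compare 10 vs 7: take 7 from right. Merged: [3, 7]
Compare 10 vs 21: take 10 from left. Merged: [3, 7, 10]
Compare 18 vs 21: take 18 from left. Merged: [3, 7, 10, 18]
Compare 18 vs 21: take 18 from left. Merged: [3, 7, 10, 18, 18]
Compare 40 vs 21: take 21 from right. Merged: [3, 7, 10, 18, 18, 21]
Compare 40 vs 29: take 29 from right. Merged: [3, 7, 10, 18, 18, 21, 29]
Compare 40 vs 32: take 32 from right. Merged: [3, 7, 10, 18, 18, 21, 29, 32]
Compare 40 vs 33: take 33 from right. Merged: [3, 7, 10, 18, 18, 21, 29, 32, 33]
Compare 40 vs 38: take 38 from right. Merged: [3, 7, 10, 18, 18, 21, 29, 32, 33, 38]
Append remaining from left: [40]. Merged: [3, 7, 10, 18, 18, 21, 29, 32, 33, 38, 40]

Final merged array: [3, 7, 10, 18, 18, 21, 29, 32, 33, 38, 40]
Total comparisons: 10

The merged array is [3, 7, 10, 18, 18, 21, 29, 32, 33, 38, 40], requiring 10 comparisons. The merge step runs in O(n) time where n is the total number of elements.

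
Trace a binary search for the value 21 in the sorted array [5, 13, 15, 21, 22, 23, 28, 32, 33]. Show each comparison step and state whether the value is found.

Binary search for 21 in [5, 13, 15, 21, 22, 23, 28, 32, 33]:

lo=0, hi=8, mid=4, arr[mid]=22 -> 22 > 21, search left half
lo=0, hi=3, mid=1, arr[mid]=13 -> 13 < 21, search right half
lo=2, hi=3, mid=2, arr[mid]=15 -> 15 < 21, search right half
lo=3, hi=3, mid=3, arr[mid]=21 -> Found target at index 3!

Binary search finds 21 at index 3 after 4 comparisons. The search repeatedly halves the search space by comparing with the middle element.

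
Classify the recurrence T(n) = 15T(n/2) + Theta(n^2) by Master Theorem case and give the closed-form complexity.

Master Theorem for T(n) = 15T(n/2) + O(n^2):

a = 15, b = 2, c = 2
log_b(a) = log_2(15) = 3.9069

Case 1: c = 2 < log_2(15) = 3.9069
T(n) = O(n^(log_2 15))

For T(n) = 15T(n/2) + O(n^2): log_2(15) = 3.9069. This is Case 1 of the Master Theorem (c < log_b(a), work dominated by leaves), giving O(n^(log_2 15)).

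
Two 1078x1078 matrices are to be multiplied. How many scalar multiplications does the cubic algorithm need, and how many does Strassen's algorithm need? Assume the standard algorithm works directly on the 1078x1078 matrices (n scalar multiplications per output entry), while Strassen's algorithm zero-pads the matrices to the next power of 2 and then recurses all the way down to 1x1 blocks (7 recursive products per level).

Matrix multiplication for 1078x1078 matrices:

Strassen's algorithm requires power-of-2 dimensions. Pad 1078x1078 to 2048x2048 (next power of 2).

Standard algorithm: 1078^3 = 1252726552 multiplications
Strassen's algorithm: 7^(log2(2048)) = 7^11 = 1977326743 multiplications
Difference: 1252726552 - 1977326743 = -724600191 (Strassen uses MORE here due to padding overhead — for small or just-over-power-of-2 n, padding can outweigh the per-level savings)

Standard: 1252726552 multiplications (1078^3). Strassen: 1977326743 multiplications (7^11, after padding to 2048x2048). Strassen reduces 8 recursive multiplications to 7 at each level.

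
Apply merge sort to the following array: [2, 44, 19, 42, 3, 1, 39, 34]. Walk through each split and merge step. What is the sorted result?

Merge sort trace:

Split: [2, 44, 19, 42, 3, 1, 39, 34] -> [2, 44, 19, 42] and [3, 1, 39, 34]
  Split: [2, 44, 19, 42] -> [2, 44] and [19, 42]
    Split: [2, 44] -> [2] and [44]
    Merge: [2] + [44] -> [2, 44]
    Split: [19, 42] -> [19] and [42]
    Merge: [19] + [42] -> [19, 42]
  Merge: [2, 44] + [19, 42] -> [2, 19, 42, 44]
  Split: [3, 1, 39, 34] -> [3, 1] and [39, 34]
    Split: [3, 1] -> [3] and [1]
    Merge: [3] + [1] -> [1, 3]
    Split: [39, 34] -> [39] and [34]
    Merge: [39] + [34] -> [34, 39]
  Merge: [1, 3] + [34, 39] -> [1, 3, 34, 39]
Merge: [2, 19, 42, 44] + [1, 3, 34, 39] -> [1, 2, 3, 19, 34, 39, 42, 44]

Final sorted array: [1, 2, 3, 19, 34, 39, 42, 44]

The merge sort proceeds by recursively splitting the array and merging sorted halves.
After all merges, the sorted array is [1, 2, 3, 19, 34, 39, 42, 44].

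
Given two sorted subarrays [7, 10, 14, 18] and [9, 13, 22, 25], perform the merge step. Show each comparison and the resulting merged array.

Merging process:

Compare 7 vs 9: take 7 from left. Merged: [7]
Compare 10 vs 9: take 9 from right. Merged: [7, 9]
Compare 10 vs 13: take 10 from left. Merged: [7, 9, 10]
Compare 14 vs 13: take 13 from right. Merged: [7, 9, 10, 13]
Compare 14 vs 22: take 14 from left. Merged: [7, 9, 10, 13, 14]
Compare 18 vs 22: take 18 from left. Merged: [7, 9, 10, 13, 14, 18]
Append remaining from right: [22, 25]. Merged: [7, 9, 10, 13, 14, 18, 22, 25]

Final merged array: [7, 9, 10, 13, 14, 18, 22, 25]
Total comparisons: 6

The merged array is [7, 9, 10, 13, 14, 18, 22, 25], requiring 6 comparisons. The merge step runs in O(n) time where n is the total number of elements.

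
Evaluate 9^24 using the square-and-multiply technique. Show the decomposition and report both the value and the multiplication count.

Computing 9^24 by squaring (build up from 9^1; each line after the first costs one multiplication):

9^1 = 9
9^2 = (9^1)^2 = 9^2 = 81
9^3 = 9 * 9^2 = 9 * 81 = 729
9^6 = (9^3)^2 = 729^2 = 531441
9^12 = (9^6)^2 = 531441^2 = 282429536481
9^24 = (9^12)^2 = 282429536481^2 = 79766443076872509863361

Result: 79766443076872509863361
Multiplications needed: 5 (5 lines after 9^1)

9^24 = 79766443076872509863361. Using exponentiation by squaring, this requires 5 multiplications. The key idea: if the exponent is even, square the half-power; if odd, multiply by the base once.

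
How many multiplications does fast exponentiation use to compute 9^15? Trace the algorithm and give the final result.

Computing 9^15 by squaring (build up from 9^1; each line after the first costs one multiplication):

9^1 = 9
9^2 = (9^1)^2 = 9^2 = 81
9^3 = 9 * 9^2 = 9 * 81 = 729
9^6 = (9^3)^2 = 729^2 = 531441
9^7 = 9 * 9^6 = 9 * 531441 = 4782969
9^14 = (9^7)^2 = 4782969^2 = 22876792454961
9^15 = 9 * 9^14 = 9 * 22876792454961 = 205891132094649

Result: 205891132094649
Multiplications needed: 6 (6 lines after 9^1)

9^15 = 205891132094649. Using exponentiation by squaring, this requires 6 multiplications. The key idea: if the exponent is even, square the half-power; if odd, multiply by the base once.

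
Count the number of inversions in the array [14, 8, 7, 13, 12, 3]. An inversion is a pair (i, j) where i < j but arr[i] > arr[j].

Finding inversions in [14, 8, 7, 13, 12, 3]:

(0, 1): arr[0]=14 > arr[1]=8
(0, 2): arr[0]=14 > arr[2]=7
(0, 3): arr[0]=14 > arr[3]=13
(0, 4): arr[0]=14 > arr[4]=12
(0, 5): arr[0]=14 > arr[5]=3
(1, 2): arr[1]=8 > arr[2]=7
(1, 5): arr[1]=8 > arr[5]=3
(2, 5): arr[2]=7 > arr[5]=3
(3, 4): arr[3]=13 > arr[4]=12
(3, 5): arr[3]=13 > arr[5]=3
(4, 5): arr[4]=12 > arr[5]=3

Total inversions: 11

The array has 11 inversion(s): (0,1), (0,2), (0,3), (0,4), (0,5), (1,2), (1,5), (2,5), (3,4), (3,5), (4,5). Each pair (i,j) satisfies i < j and arr[i] > arr[j].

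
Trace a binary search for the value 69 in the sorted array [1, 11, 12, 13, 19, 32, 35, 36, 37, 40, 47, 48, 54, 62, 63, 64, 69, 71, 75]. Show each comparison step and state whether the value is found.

Binary search for 69 in [1, 11, 12, 13, 19, 32, 35, 36, 37, 40, 47, 48, 54, 62, 63, 64, 69, 71, 75]:

lo=0, hi=18, mid=9, arr[mid]=40 -> 40 < 69, search right half
lo=10, hi=18, mid=14, arr[mid]=63 -> 63 < 69, search right half
lo=15, hi=18, mid=16, arr[mid]=69 -> Found target at index 16!

Binary search finds 69 at index 16 after 3 comparisons. The search repeatedly halves the search space by comparing with the middle element.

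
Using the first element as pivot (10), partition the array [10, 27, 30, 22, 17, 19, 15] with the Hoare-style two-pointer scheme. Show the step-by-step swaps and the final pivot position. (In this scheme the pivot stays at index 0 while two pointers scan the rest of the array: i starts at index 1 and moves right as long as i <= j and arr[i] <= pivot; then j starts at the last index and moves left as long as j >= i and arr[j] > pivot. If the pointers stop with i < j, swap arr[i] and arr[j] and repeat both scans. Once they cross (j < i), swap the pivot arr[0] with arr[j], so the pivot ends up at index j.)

Hoare-style two-pointer partition with pivot = 10:

Initial array: [10, 27, 30, 22, 17, 19, 15]

Pointers start at i = 1, j = 6.
i ends at 1, j ends at 0: the pointers have crossed (j < i), so scanning stops.

j = 0, so swapping arr[0] with arr[j] leaves the pivot at position 0: [10, 27, 30, 22, 17, 19, 15]
Pivot position: 0

After partitioning with pivot 10, the array becomes [10, 27, 30, 22, 17, 19, 15]. The pivot is placed at index 0. All elements to the left of the pivot are <= 10, and all elements to the right are > 10.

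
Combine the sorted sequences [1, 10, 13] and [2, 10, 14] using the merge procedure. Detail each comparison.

Merging process:

Compare 1 vs 2: take 1 from left. Merged: [1]
Compare 10 vs 2: take 2 from right. Merged: [1, 2]
Compare 10 vs 10: take 10 from left. Merged: [1, 2, 10]
Compare 13 vs 10: take 10 from right. Merged: [1, 2, 10, 10]
Compare 13 vs 14: take 13 from left. Merged: [1, 2, 10, 10, 13]
Append remaining from right: [14]. Merged: [1, 2, 10, 10, 13, 14]

Final merged array: [1, 2, 10, 10, 13, 14]
Total comparisons: 5

The merged array is [1, 2, 10, 10, 13, 14], requiring 5 comparisons. The merge step runs in O(n) time where n is the total number of elements.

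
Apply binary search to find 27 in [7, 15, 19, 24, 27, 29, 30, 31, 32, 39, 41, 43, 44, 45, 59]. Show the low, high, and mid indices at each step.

Binary search for 27 in [7, 15, 19, 24, 27, 29, 30, 31, 32, 39, 41, 43, 44, 45, 59]:

lo=0, hi=14, mid=7, arr[mid]=31 -> 31 > 27, search left half
lo=0, hi=6, mid=3, arr[mid]=24 -> 24 < 27, search right half
lo=4, hi=6, mid=5, arr[mid]=29 -> 29 > 27, search left half
lo=4, hi=4, mid=4, arr[mid]=27 -> Found target at index 4!

Binary search finds 27 at index 4 after 4 comparisons. The search repeatedly halves the search space by comparing with the middle element.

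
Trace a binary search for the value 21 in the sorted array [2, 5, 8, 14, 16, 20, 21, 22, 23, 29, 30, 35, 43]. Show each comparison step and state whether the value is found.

Binary search for 21 in [2, 5, 8, 14, 16, 20, 21, 22, 23, 29, 30, 35, 43]:

lo=0, hi=12, mid=6, arr[mid]=21 -> Found target at index 6!

Binary search finds 21 at index 6 after 1 comparisons. The search repeatedly halves the search space by comparing with the middle element.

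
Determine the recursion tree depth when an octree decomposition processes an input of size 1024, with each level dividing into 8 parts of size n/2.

For divide and conquer with division factor 2:

Problem sizes at each level:
Level 0: 1024
Level 1: 512
Level 2: 256
Level 3: 128
Level 4: 64
Level 5: 32
Level 6: 16
Level 7: 8
Level 8: 4
Level 9: 2
Level 10: 1

The root is level 0 and the size-1 base case is level 10 (the tree spans levels 0 through 10, i.e. 11 levels counting the root), so the depth is the number of divisions: log_2(1024) = 10

The recursion tree depth is log_2(1024) = 10. At each level, the problem size is divided by 2, so it takes 10 divisions to reduce to a base case of size 1. The algorithm makes 8 recursive calls at each level.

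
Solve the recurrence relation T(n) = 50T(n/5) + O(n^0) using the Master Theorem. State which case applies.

Master Theorem for T(n) = 50T(n/5) + O(n^0):

a = 50, b = 5, c = 0
log_b(a) = log_5(50) = 2.4307

Case 1: c = 0 < log_5(50) = 2.4307
T(n) = O(n^(log_5 50))

For T(n) = 50T(n/5) + O(n^0): log_5(50) = 2.4307. This is Case 1 of the Master Theorem (c < log_b(a), work dominated by leaves), giving O(n^(log_5 50)).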